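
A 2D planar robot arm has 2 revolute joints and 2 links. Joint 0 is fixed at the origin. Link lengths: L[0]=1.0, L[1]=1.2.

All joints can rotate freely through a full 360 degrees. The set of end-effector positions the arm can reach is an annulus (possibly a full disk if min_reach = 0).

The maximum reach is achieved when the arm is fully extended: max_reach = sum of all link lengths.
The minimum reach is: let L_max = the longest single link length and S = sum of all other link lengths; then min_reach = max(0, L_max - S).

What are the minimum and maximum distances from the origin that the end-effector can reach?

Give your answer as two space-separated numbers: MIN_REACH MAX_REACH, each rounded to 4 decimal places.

Link lengths: [1.0, 1.2]
max_reach = 1 + 1.2 = 2.2
L_max = max([1.0, 1.2]) = 1.2
S (sum of others) = 2.2 - 1.2 = 1
min_reach = max(0, 1.2 - 1) = max(0, 0.2) = 0.2

Answer: 0.2000 2.2000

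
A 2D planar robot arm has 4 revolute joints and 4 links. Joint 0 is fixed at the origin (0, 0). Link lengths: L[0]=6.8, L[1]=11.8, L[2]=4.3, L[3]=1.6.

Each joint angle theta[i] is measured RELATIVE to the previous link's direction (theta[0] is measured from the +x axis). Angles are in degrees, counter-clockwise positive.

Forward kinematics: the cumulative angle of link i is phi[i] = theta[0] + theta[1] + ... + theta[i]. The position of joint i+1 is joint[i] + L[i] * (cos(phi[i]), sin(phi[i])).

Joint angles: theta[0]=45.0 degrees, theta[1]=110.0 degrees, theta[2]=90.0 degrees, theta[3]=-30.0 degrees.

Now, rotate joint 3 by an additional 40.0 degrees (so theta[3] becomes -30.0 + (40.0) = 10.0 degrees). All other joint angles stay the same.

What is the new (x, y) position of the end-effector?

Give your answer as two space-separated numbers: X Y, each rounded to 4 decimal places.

Answer: -8.1175 4.3526

Derivation:
joint[0] = (0.0000, 0.0000)  (base)
link 0: phi[0] = 45 = 45 deg
  cos(45 deg) = 0.7071, sin(45 deg) = 0.7071
  joint[1] = (0.0000, 0.0000) + 6.8 * (0.7071, 0.7071) = (0.0000 + 4.8083, 0.0000 + 4.8083) = (4.8083, 4.8083)
link 1: phi[1] = 45 + 110 = 155 deg
  cos(155 deg) = -0.9063, sin(155 deg) = 0.4226
  joint[2] = (4.8083, 4.8083) + 11.8 * (-0.9063, 0.4226) = (4.8083 + -10.6944, 4.8083 + 4.9869) = (-5.8861, 9.7952)
link 2: phi[2] = 45 + 110 + 90 = 245 deg
  cos(245 deg) = -0.4226, sin(245 deg) = -0.9063
  joint[3] = (-5.8861, 9.7952) + 4.3 * (-0.4226, -0.9063) = (-5.8861 + -1.8173, 9.7952 + -3.8971) = (-7.7034, 5.8981)
link 3: phi[3] = 45 + 110 + 90 + 10 = 255 deg
  cos(255 deg) = -0.2588, sin(255 deg) = -0.9659
  joint[4] = (-7.7034, 5.8981) + 1.6 * (-0.2588, -0.9659) = (-7.7034 + -0.4141, 5.8981 + -1.5455) = (-8.1175, 4.3526)
End effector: (-8.1175, 4.3526)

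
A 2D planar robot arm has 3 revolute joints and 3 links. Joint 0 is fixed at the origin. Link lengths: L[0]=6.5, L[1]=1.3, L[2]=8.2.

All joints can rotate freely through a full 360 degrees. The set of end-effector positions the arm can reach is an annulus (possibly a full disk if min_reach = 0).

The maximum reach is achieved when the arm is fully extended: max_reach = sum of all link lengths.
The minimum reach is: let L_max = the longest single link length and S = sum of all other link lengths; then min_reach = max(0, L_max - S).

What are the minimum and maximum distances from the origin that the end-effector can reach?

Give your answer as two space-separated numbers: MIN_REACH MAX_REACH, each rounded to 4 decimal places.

Answer: 0.4000 16.0000

Derivation:
Link lengths: [6.5, 1.3, 8.2]
max_reach = 6.5 + 1.3 + 8.2 = 16
L_max = max([6.5, 1.3, 8.2]) = 8.2
S (sum of others) = 16 - 8.2 = 7.8
min_reach = max(0, 8.2 - 7.8) = max(0, 0.4) = 0.4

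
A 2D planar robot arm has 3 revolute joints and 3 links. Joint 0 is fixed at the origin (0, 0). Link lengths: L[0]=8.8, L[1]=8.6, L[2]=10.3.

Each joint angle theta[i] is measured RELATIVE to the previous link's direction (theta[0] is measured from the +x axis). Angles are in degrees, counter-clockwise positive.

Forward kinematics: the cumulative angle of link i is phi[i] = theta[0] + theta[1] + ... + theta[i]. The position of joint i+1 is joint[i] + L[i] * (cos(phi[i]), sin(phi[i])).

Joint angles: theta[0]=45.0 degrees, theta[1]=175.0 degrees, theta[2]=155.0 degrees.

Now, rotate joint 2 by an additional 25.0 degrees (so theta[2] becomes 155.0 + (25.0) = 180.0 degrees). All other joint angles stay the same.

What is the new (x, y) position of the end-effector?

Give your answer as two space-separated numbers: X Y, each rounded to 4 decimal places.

Answer: 7.5248 7.3153

Derivation:
joint[0] = (0.0000, 0.0000)  (base)
link 0: phi[0] = 45 = 45 deg
  cos(45 deg) = 0.7071, sin(45 deg) = 0.7071
  joint[1] = (0.0000, 0.0000) + 8.8 * (0.7071, 0.7071) = (0.0000 + 6.2225, 0.0000 + 6.2225) = (6.2225, 6.2225)
link 1: phi[1] = 45 + 175 = 220 deg
  cos(220 deg) = -0.7660, sin(220 deg) = -0.6428
  joint[2] = (6.2225, 6.2225) + 8.6 * (-0.7660, -0.6428) = (6.2225 + -6.5880, 6.2225 + -5.5280) = (-0.3654, 0.6946)
link 2: phi[2] = 45 + 175 + 180 = 400 deg
  cos(400 deg) = 0.7660, sin(400 deg) = 0.6428
  joint[3] = (-0.3654, 0.6946) + 10.3 * (0.7660, 0.6428) = (-0.3654 + 7.8903, 0.6946 + 6.6207) = (7.5248, 7.3153)
End effector: (7.5248, 7.3153)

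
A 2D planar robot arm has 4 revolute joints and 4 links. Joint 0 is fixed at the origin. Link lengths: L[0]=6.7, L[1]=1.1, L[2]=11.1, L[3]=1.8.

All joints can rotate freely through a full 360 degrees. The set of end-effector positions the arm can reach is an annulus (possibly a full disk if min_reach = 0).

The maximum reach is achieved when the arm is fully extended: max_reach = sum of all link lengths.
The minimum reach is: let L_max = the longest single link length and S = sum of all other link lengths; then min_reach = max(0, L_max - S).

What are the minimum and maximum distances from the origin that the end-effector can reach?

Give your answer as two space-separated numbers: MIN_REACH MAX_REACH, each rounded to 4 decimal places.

Link lengths: [6.7, 1.1, 11.1, 1.8]
max_reach = 6.7 + 1.1 + 11.1 + 1.8 = 20.7
L_max = max([6.7, 1.1, 11.1, 1.8]) = 11.1
S (sum of others) = 20.7 - 11.1 = 9.6
min_reach = max(0, 11.1 - 9.6) = max(0, 1.5) = 1.5

Answer: 1.5000 20.7000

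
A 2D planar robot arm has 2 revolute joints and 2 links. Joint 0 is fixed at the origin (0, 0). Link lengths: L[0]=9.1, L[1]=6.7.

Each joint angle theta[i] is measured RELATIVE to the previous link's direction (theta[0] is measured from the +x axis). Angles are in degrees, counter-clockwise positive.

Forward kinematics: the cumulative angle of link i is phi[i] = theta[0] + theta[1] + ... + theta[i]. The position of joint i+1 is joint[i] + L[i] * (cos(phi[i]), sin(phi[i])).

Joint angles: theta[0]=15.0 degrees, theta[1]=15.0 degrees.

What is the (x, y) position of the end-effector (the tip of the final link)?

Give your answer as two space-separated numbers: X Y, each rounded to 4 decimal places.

Answer: 14.5923 5.7053

Derivation:
joint[0] = (0.0000, 0.0000)  (base)
link 0: phi[0] = 15 = 15 deg
  cos(15 deg) = 0.9659, sin(15 deg) = 0.2588
  joint[1] = (0.0000, 0.0000) + 9.1 * (0.9659, 0.2588) = (0.0000 + 8.7899, 0.0000 + 2.3553) = (8.7899, 2.3553)
link 1: phi[1] = 15 + 15 = 30 deg
  cos(30 deg) = 0.8660, sin(30 deg) = 0.5000
  joint[2] = (8.7899, 2.3553) + 6.7 * (0.8660, 0.5000) = (8.7899 + 5.8024, 2.3553 + 3.3500) = (14.5923, 5.7053)
End effector: (14.5923, 5.7053)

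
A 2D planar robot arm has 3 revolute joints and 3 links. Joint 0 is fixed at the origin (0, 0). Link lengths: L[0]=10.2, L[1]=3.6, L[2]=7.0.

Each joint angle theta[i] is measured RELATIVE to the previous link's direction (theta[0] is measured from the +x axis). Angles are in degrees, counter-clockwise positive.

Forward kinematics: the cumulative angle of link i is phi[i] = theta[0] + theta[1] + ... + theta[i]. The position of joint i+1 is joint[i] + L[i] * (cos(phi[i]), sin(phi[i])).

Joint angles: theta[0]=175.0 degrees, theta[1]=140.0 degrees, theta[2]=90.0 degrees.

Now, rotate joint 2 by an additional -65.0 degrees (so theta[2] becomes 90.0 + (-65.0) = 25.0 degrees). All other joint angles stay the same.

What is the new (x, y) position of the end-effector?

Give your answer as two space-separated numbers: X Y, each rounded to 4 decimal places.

Answer: -1.0378 -4.0507

Derivation:
joint[0] = (0.0000, 0.0000)  (base)
link 0: phi[0] = 175 = 175 deg
  cos(175 deg) = -0.9962, sin(175 deg) = 0.0872
  joint[1] = (0.0000, 0.0000) + 10.2 * (-0.9962, 0.0872) = (0.0000 + -10.1612, 0.0000 + 0.8890) = (-10.1612, 0.8890)
link 1: phi[1] = 175 + 140 = 315 deg
  cos(315 deg) = 0.7071, sin(315 deg) = -0.7071
  joint[2] = (-10.1612, 0.8890) + 3.6 * (0.7071, -0.7071) = (-10.1612 + 2.5456, 0.8890 + -2.5456) = (-7.6156, -1.6566)
link 2: phi[2] = 175 + 140 + 25 = 340 deg
  cos(340 deg) = 0.9397, sin(340 deg) = -0.3420
  joint[3] = (-7.6156, -1.6566) + 7 * (0.9397, -0.3420) = (-7.6156 + 6.5778, -1.6566 + -2.3941) = (-1.0378, -4.0507)
End effector: (-1.0378, -4.0507)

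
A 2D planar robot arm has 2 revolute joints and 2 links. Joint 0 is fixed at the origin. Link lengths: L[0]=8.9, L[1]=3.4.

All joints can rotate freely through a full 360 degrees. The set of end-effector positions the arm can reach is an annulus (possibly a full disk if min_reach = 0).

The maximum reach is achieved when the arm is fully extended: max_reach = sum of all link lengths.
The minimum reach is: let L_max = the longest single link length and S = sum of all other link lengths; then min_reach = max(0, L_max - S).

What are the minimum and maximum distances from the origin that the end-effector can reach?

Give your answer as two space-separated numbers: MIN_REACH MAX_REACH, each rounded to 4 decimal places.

Link lengths: [8.9, 3.4]
max_reach = 8.9 + 3.4 = 12.3
L_max = max([8.9, 3.4]) = 8.9
S (sum of others) = 12.3 - 8.9 = 3.4
min_reach = max(0, 8.9 - 3.4) = max(0, 5.5) = 5.5

Answer: 5.5000 12.3000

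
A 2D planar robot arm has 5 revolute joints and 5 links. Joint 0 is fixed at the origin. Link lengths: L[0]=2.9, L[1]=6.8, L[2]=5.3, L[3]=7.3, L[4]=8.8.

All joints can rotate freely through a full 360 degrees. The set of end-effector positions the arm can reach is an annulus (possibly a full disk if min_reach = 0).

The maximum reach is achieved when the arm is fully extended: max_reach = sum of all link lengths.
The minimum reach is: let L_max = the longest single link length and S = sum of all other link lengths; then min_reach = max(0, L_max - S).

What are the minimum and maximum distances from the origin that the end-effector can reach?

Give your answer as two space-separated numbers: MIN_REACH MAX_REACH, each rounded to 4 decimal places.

Answer: 0.0000 31.1000

Derivation:
Link lengths: [2.9, 6.8, 5.3, 7.3, 8.8]
max_reach = 2.9 + 6.8 + 5.3 + 7.3 + 8.8 = 31.1
L_max = max([2.9, 6.8, 5.3, 7.3, 8.8]) = 8.8
S (sum of others) = 31.1 - 8.8 = 22.3
min_reach = max(0, 8.8 - 22.3) = max(0, -13.5) = 0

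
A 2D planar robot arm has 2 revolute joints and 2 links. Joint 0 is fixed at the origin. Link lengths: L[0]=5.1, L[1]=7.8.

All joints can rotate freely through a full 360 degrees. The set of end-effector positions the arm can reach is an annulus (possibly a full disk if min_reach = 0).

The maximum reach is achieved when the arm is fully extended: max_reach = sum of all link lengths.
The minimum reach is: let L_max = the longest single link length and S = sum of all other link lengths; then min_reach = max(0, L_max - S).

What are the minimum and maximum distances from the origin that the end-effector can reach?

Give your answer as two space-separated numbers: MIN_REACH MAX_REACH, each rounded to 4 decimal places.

Answer: 2.7000 12.9000

Derivation:
Link lengths: [5.1, 7.8]
max_reach = 5.1 + 7.8 = 12.9
L_max = max([5.1, 7.8]) = 7.8
S (sum of others) = 12.9 - 7.8 = 5.1
min_reach = max(0, 7.8 - 5.1) = max(0, 2.7) = 2.7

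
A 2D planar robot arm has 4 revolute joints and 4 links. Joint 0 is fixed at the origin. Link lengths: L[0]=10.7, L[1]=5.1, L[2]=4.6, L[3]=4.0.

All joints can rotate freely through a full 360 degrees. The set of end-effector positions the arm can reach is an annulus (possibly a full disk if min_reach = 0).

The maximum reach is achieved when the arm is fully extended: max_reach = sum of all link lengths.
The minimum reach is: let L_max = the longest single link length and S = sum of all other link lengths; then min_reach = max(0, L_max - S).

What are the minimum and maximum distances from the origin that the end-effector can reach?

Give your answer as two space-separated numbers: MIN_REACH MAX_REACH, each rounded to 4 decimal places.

Answer: 0.0000 24.4000

Derivation:
Link lengths: [10.7, 5.1, 4.6, 4.0]
max_reach = 10.7 + 5.1 + 4.6 + 4 = 24.4
L_max = max([10.7, 5.1, 4.6, 4.0]) = 10.7
S (sum of others) = 24.4 - 10.7 = 13.7
min_reach = max(0, 10.7 - 13.7) = max(0, -3) = 0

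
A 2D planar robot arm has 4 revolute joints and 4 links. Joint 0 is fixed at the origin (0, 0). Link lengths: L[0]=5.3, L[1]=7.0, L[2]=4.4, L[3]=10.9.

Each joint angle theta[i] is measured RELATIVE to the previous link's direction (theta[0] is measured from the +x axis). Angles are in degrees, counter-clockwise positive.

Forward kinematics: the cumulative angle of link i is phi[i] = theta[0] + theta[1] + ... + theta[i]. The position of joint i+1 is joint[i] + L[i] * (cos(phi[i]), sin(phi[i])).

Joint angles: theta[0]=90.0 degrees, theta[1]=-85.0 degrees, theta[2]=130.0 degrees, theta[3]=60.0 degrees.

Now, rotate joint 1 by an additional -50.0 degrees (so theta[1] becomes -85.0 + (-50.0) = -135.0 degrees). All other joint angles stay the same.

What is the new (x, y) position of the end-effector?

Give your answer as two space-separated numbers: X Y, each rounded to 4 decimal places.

Answer: -3.5955 10.9855

Derivation:
joint[0] = (0.0000, 0.0000)  (base)
link 0: phi[0] = 90 = 90 deg
  cos(90 deg) = 0.0000, sin(90 deg) = 1.0000
  joint[1] = (0.0000, 0.0000) + 5.3 * (0.0000, 1.0000) = (0.0000 + 0.0000, 0.0000 + 5.3000) = (0.0000, 5.3000)
link 1: phi[1] = 90 + -135 = -45 deg
  cos(-45 deg) = 0.7071, sin(-45 deg) = -0.7071
  joint[2] = (0.0000, 5.3000) + 7 * (0.7071, -0.7071) = (0.0000 + 4.9497, 5.3000 + -4.9497) = (4.9497, 0.3503)
link 2: phi[2] = 90 + -135 + 130 = 85 deg
  cos(85 deg) = 0.0872, sin(85 deg) = 0.9962
  joint[3] = (4.9497, 0.3503) + 4.4 * (0.0872, 0.9962) = (4.9497 + 0.3835, 0.3503 + 4.3833) = (5.3332, 4.7335)
link 3: phi[3] = 90 + -135 + 130 + 60 = 145 deg
  cos(145 deg) = -0.8192, sin(145 deg) = 0.5736
  joint[4] = (5.3332, 4.7335) + 10.9 * (-0.8192, 0.5736) = (5.3332 + -8.9288, 4.7335 + 6.2520) = (-3.5955, 10.9855)
End effector: (-3.5955, 10.9855)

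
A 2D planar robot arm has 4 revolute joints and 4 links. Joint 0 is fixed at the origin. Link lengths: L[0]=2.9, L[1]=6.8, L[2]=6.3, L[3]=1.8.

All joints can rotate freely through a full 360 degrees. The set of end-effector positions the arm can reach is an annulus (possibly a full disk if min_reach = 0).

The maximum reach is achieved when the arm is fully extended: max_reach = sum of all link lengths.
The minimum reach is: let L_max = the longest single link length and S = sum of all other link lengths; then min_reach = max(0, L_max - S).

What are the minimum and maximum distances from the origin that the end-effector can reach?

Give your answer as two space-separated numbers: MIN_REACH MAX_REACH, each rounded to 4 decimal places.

Link lengths: [2.9, 6.8, 6.3, 1.8]
max_reach = 2.9 + 6.8 + 6.3 + 1.8 = 17.8
L_max = max([2.9, 6.8, 6.3, 1.8]) = 6.8
S (sum of others) = 17.8 - 6.8 = 11
min_reach = max(0, 6.8 - 11) = max(0, -4.2) = 0

Answer: 0.0000 17.8000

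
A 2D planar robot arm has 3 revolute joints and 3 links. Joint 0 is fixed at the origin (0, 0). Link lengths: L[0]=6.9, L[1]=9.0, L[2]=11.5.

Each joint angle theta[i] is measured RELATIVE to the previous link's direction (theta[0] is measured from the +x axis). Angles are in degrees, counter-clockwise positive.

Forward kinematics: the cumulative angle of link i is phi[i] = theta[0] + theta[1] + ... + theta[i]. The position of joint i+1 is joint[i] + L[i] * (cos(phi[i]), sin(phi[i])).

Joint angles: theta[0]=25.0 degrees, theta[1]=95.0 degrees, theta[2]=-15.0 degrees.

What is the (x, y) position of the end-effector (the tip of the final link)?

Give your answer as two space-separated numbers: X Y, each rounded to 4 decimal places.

Answer: -1.2229 21.8184

Derivation:
joint[0] = (0.0000, 0.0000)  (base)
link 0: phi[0] = 25 = 25 deg
  cos(25 deg) = 0.9063, sin(25 deg) = 0.4226
  joint[1] = (0.0000, 0.0000) + 6.9 * (0.9063, 0.4226) = (0.0000 + 6.2535, 0.0000 + 2.9161) = (6.2535, 2.9161)
link 1: phi[1] = 25 + 95 = 120 deg
  cos(120 deg) = -0.5000, sin(120 deg) = 0.8660
  joint[2] = (6.2535, 2.9161) + 9 * (-0.5000, 0.8660) = (6.2535 + -4.5000, 2.9161 + 7.7942) = (1.7535, 10.7103)
link 2: phi[2] = 25 + 95 + -15 = 105 deg
  cos(105 deg) = -0.2588, sin(105 deg) = 0.9659
  joint[3] = (1.7535, 10.7103) + 11.5 * (-0.2588, 0.9659) = (1.7535 + -2.9764, 10.7103 + 11.1081) = (-1.2229, 21.8184)
End effector: (-1.2229, 21.8184)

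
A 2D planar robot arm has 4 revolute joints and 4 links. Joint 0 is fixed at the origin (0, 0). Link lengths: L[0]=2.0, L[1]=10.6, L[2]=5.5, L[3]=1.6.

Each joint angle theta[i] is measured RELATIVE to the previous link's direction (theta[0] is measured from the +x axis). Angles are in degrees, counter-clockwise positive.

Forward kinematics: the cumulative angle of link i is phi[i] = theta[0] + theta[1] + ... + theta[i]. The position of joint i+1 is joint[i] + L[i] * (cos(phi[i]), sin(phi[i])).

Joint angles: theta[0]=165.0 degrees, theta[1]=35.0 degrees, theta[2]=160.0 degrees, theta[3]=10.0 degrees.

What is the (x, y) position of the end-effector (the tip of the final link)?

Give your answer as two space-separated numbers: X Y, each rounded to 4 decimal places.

joint[0] = (0.0000, 0.0000)  (base)
link 0: phi[0] = 165 = 165 deg
  cos(165 deg) = -0.9659, sin(165 deg) = 0.2588
  joint[1] = (0.0000, 0.0000) + 2 * (-0.9659, 0.2588) = (0.0000 + -1.9319, 0.0000 + 0.5176) = (-1.9319, 0.5176)
link 1: phi[1] = 165 + 35 = 200 deg
  cos(200 deg) = -0.9397, sin(200 deg) = -0.3420
  joint[2] = (-1.9319, 0.5176) + 10.6 * (-0.9397, -0.3420) = (-1.9319 + -9.9607, 0.5176 + -3.6254) = (-11.8926, -3.1078)
link 2: phi[2] = 165 + 35 + 160 = 360 deg
  cos(360 deg) = 1.0000, sin(360 deg) = -0.0000
  joint[3] = (-11.8926, -3.1078) + 5.5 * (1.0000, -0.0000) = (-11.8926 + 5.5000, -3.1078 + -0.0000) = (-6.3926, -3.1078)
link 3: phi[3] = 165 + 35 + 160 + 10 = 370 deg
  cos(370 deg) = 0.9848, sin(370 deg) = 0.1736
  joint[4] = (-6.3926, -3.1078) + 1.6 * (0.9848, 0.1736) = (-6.3926 + 1.5757, -3.1078 + 0.2778) = (-4.8169, -2.8299)
End effector: (-4.8169, -2.8299)

Answer: -4.8169 -2.8299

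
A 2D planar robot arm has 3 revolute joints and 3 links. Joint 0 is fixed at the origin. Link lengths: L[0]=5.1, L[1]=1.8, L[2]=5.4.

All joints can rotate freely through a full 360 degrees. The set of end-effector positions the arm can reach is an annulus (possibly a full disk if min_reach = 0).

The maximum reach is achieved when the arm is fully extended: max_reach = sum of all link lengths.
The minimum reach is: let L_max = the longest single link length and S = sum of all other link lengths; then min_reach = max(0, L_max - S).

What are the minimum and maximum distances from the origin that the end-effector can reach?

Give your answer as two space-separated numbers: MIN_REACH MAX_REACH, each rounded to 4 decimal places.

Link lengths: [5.1, 1.8, 5.4]
max_reach = 5.1 + 1.8 + 5.4 = 12.3
L_max = max([5.1, 1.8, 5.4]) = 5.4
S (sum of others) = 12.3 - 5.4 = 6.9
min_reach = max(0, 5.4 - 6.9) = max(0, -1.5) = 0

Answer: 0.0000 12.3000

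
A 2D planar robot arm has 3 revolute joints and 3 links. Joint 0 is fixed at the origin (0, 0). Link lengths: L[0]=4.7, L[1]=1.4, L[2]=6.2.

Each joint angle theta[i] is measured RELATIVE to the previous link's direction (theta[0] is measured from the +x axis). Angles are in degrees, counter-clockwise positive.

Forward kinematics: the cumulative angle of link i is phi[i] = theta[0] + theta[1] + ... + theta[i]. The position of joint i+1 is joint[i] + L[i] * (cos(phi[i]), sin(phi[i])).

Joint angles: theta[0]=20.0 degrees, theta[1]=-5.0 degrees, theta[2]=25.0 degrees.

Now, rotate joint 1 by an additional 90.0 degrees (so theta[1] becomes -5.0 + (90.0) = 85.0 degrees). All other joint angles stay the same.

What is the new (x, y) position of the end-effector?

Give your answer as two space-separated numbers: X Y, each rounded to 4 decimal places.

Answer: 0.0689 7.7093

Derivation:
joint[0] = (0.0000, 0.0000)  (base)
link 0: phi[0] = 20 = 20 deg
  cos(20 deg) = 0.9397, sin(20 deg) = 0.3420
  joint[1] = (0.0000, 0.0000) + 4.7 * (0.9397, 0.3420) = (0.0000 + 4.4166, 0.0000 + 1.6075) = (4.4166, 1.6075)
link 1: phi[1] = 20 + 85 = 105 deg
  cos(105 deg) = -0.2588, sin(105 deg) = 0.9659
  joint[2] = (4.4166, 1.6075) + 1.4 * (-0.2588, 0.9659) = (4.4166 + -0.3623, 1.6075 + 1.3523) = (4.0542, 2.9598)
link 2: phi[2] = 20 + 85 + 25 = 130 deg
  cos(130 deg) = -0.6428, sin(130 deg) = 0.7660
  joint[3] = (4.0542, 2.9598) + 6.2 * (-0.6428, 0.7660) = (4.0542 + -3.9853, 2.9598 + 4.7495) = (0.0689, 7.7093)
End effector: (0.0689, 7.7093)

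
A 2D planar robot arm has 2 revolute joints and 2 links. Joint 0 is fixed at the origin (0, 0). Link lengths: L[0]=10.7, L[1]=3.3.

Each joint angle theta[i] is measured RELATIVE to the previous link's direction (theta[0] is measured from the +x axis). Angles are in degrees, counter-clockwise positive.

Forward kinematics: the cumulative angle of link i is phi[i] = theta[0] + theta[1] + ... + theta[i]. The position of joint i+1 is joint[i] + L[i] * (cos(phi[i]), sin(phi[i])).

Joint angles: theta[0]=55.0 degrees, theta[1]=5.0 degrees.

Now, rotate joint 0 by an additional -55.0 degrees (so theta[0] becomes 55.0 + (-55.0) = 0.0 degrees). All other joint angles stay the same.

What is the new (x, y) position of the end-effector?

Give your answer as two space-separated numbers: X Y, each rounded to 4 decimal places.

Answer: 13.9874 0.2876

Derivation:
joint[0] = (0.0000, 0.0000)  (base)
link 0: phi[0] = 0 = 0 deg
  cos(0 deg) = 1.0000, sin(0 deg) = 0.0000
  joint[1] = (0.0000, 0.0000) + 10.7 * (1.0000, 0.0000) = (0.0000 + 10.7000, 0.0000 + 0.0000) = (10.7000, 0.0000)
link 1: phi[1] = 0 + 5 = 5 deg
  cos(5 deg) = 0.9962, sin(5 deg) = 0.0872
  joint[2] = (10.7000, 0.0000) + 3.3 * (0.9962, 0.0872) = (10.7000 + 3.2874, 0.0000 + 0.2876) = (13.9874, 0.2876)
End effector: (13.9874, 0.2876)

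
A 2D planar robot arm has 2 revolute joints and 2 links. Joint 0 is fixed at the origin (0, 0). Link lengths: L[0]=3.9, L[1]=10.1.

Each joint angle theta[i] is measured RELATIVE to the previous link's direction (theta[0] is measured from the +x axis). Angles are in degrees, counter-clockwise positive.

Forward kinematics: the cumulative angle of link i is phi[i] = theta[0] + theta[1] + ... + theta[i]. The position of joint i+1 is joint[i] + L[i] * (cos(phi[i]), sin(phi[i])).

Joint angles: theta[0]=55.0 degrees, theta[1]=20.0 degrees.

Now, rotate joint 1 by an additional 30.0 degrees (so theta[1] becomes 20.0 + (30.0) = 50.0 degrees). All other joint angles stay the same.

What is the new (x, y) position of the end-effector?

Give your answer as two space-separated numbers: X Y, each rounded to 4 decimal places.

Answer: -0.3771 12.9505

Derivation:
joint[0] = (0.0000, 0.0000)  (base)
link 0: phi[0] = 55 = 55 deg
  cos(55 deg) = 0.5736, sin(55 deg) = 0.8192
  joint[1] = (0.0000, 0.0000) + 3.9 * (0.5736, 0.8192) = (0.0000 + 2.2369, 0.0000 + 3.1947) = (2.2369, 3.1947)
link 1: phi[1] = 55 + 50 = 105 deg
  cos(105 deg) = -0.2588, sin(105 deg) = 0.9659
  joint[2] = (2.2369, 3.1947) + 10.1 * (-0.2588, 0.9659) = (2.2369 + -2.6141, 3.1947 + 9.7559) = (-0.3771, 12.9505)
End effector: (-0.3771, 12.9505)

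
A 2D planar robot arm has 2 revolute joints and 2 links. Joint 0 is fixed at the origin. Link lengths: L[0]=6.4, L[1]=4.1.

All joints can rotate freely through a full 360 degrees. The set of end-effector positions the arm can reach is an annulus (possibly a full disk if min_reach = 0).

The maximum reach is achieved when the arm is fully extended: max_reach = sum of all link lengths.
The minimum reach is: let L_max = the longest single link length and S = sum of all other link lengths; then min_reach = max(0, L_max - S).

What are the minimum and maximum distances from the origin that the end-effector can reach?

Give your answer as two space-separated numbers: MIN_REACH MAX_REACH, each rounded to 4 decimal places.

Link lengths: [6.4, 4.1]
max_reach = 6.4 + 4.1 = 10.5
L_max = max([6.4, 4.1]) = 6.4
S (sum of others) = 10.5 - 6.4 = 4.1
min_reach = max(0, 6.4 - 4.1) = max(0, 2.3) = 2.3

Answer: 2.3000 10.5000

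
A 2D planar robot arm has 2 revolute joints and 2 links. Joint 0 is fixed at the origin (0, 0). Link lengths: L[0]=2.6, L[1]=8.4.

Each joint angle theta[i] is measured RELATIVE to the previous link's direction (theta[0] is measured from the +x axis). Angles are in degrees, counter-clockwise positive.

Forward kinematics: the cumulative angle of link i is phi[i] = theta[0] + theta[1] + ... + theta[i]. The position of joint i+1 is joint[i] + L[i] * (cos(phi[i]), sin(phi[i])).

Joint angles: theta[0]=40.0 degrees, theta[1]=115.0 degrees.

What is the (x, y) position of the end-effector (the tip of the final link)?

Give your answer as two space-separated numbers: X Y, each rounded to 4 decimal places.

Answer: -5.6213 5.2212

Derivation:
joint[0] = (0.0000, 0.0000)  (base)
link 0: phi[0] = 40 = 40 deg
  cos(40 deg) = 0.7660, sin(40 deg) = 0.6428
  joint[1] = (0.0000, 0.0000) + 2.6 * (0.7660, 0.6428) = (0.0000 + 1.9917, 0.0000 + 1.6712) = (1.9917, 1.6712)
link 1: phi[1] = 40 + 115 = 155 deg
  cos(155 deg) = -0.9063, sin(155 deg) = 0.4226
  joint[2] = (1.9917, 1.6712) + 8.4 * (-0.9063, 0.4226) = (1.9917 + -7.6130, 1.6712 + 3.5500) = (-5.6213, 5.2212)
End effector: (-5.6213, 5.2212)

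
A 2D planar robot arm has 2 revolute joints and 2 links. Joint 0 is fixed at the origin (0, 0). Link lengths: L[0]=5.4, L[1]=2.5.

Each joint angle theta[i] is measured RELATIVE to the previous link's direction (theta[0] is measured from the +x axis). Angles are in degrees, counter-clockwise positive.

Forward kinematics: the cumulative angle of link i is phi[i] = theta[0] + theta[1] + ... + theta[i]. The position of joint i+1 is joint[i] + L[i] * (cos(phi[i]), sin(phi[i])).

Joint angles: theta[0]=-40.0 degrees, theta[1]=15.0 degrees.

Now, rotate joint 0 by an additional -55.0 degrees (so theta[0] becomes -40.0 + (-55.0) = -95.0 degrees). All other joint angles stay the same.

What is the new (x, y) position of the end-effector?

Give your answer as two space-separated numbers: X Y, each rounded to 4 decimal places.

joint[0] = (0.0000, 0.0000)  (base)
link 0: phi[0] = -95 = -95 deg
  cos(-95 deg) = -0.0872, sin(-95 deg) = -0.9962
  joint[1] = (0.0000, 0.0000) + 5.4 * (-0.0872, -0.9962) = (0.0000 + -0.4706, 0.0000 + -5.3795) = (-0.4706, -5.3795)
link 1: phi[1] = -95 + 15 = -80 deg
  cos(-80 deg) = 0.1736, sin(-80 deg) = -0.9848
  joint[2] = (-0.4706, -5.3795) + 2.5 * (0.1736, -0.9848) = (-0.4706 + 0.4341, -5.3795 + -2.4620) = (-0.0365, -7.8415)
End effector: (-0.0365, -7.8415)

Answer: -0.0365 -7.8415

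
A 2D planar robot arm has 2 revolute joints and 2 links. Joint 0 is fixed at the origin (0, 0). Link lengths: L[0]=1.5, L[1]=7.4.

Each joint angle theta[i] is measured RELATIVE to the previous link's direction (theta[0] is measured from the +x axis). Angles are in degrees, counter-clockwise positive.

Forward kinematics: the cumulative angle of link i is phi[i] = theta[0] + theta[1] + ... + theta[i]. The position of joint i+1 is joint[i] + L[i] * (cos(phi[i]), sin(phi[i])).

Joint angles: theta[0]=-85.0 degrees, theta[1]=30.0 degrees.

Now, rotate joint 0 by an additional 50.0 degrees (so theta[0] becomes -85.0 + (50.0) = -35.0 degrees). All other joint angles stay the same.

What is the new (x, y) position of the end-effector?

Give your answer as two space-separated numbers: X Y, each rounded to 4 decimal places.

Answer: 8.6006 -1.5053

Derivation:
joint[0] = (0.0000, 0.0000)  (base)
link 0: phi[0] = -35 = -35 deg
  cos(-35 deg) = 0.8192, sin(-35 deg) = -0.5736
  joint[1] = (0.0000, 0.0000) + 1.5 * (0.8192, -0.5736) = (0.0000 + 1.2287, 0.0000 + -0.8604) = (1.2287, -0.8604)
link 1: phi[1] = -35 + 30 = -5 deg
  cos(-5 deg) = 0.9962, sin(-5 deg) = -0.0872
  joint[2] = (1.2287, -0.8604) + 7.4 * (0.9962, -0.0872) = (1.2287 + 7.3718, -0.8604 + -0.6450) = (8.6006, -1.5053)
End effector: (8.6006, -1.5053)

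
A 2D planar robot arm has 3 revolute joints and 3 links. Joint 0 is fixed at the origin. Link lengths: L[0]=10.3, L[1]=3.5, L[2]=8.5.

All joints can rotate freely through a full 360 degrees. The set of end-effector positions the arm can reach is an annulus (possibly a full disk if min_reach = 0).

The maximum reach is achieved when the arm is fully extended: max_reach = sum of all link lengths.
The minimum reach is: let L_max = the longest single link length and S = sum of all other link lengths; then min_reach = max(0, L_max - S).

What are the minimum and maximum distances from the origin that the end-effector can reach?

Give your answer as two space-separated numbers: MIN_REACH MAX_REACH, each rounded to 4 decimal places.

Link lengths: [10.3, 3.5, 8.5]
max_reach = 10.3 + 3.5 + 8.5 = 22.3
L_max = max([10.3, 3.5, 8.5]) = 10.3
S (sum of others) = 22.3 - 10.3 = 12
min_reach = max(0, 10.3 - 12) = max(0, -1.7) = 0

Answer: 0.0000 22.3000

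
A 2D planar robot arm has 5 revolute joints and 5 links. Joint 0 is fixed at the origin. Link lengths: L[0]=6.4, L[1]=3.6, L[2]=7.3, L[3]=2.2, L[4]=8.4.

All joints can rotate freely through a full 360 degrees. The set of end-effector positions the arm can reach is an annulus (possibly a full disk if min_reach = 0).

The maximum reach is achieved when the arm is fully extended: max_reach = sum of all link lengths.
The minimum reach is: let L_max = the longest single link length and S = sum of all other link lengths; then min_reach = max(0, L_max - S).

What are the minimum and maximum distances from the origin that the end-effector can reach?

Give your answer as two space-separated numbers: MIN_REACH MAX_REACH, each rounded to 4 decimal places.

Link lengths: [6.4, 3.6, 7.3, 2.2, 8.4]
max_reach = 6.4 + 3.6 + 7.3 + 2.2 + 8.4 = 27.9
L_max = max([6.4, 3.6, 7.3, 2.2, 8.4]) = 8.4
S (sum of others) = 27.9 - 8.4 = 19.5
min_reach = max(0, 8.4 - 19.5) = max(0, -11.1) = 0

Answer: 0.0000 27.9000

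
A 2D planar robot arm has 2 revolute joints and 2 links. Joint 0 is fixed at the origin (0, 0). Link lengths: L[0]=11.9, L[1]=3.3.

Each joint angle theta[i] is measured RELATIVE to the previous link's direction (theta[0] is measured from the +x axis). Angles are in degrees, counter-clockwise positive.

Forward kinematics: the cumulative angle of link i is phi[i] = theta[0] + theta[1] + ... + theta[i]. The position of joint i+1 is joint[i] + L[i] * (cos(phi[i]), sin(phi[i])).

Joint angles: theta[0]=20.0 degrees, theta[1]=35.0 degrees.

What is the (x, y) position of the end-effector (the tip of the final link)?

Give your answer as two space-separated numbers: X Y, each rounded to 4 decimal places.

joint[0] = (0.0000, 0.0000)  (base)
link 0: phi[0] = 20 = 20 deg
  cos(20 deg) = 0.9397, sin(20 deg) = 0.3420
  joint[1] = (0.0000, 0.0000) + 11.9 * (0.9397, 0.3420) = (0.0000 + 11.1823, 0.0000 + 4.0700) = (11.1823, 4.0700)
link 1: phi[1] = 20 + 35 = 55 deg
  cos(55 deg) = 0.5736, sin(55 deg) = 0.8192
  joint[2] = (11.1823, 4.0700) + 3.3 * (0.5736, 0.8192) = (11.1823 + 1.8928, 4.0700 + 2.7032) = (13.0751, 6.7732)
End effector: (13.0751, 6.7732)

Answer: 13.0751 6.7732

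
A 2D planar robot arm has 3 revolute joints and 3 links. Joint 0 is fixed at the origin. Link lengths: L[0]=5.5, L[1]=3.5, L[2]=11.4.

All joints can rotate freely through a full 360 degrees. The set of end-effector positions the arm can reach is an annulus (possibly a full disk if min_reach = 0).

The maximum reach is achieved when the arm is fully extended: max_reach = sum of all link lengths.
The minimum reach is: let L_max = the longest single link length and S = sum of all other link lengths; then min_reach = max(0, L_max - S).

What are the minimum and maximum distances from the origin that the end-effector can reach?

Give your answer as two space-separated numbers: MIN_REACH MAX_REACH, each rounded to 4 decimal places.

Link lengths: [5.5, 3.5, 11.4]
max_reach = 5.5 + 3.5 + 11.4 = 20.4
L_max = max([5.5, 3.5, 11.4]) = 11.4
S (sum of others) = 20.4 - 11.4 = 9
min_reach = max(0, 11.4 - 9) = max(0, 2.4) = 2.4

Answer: 2.4000 20.4000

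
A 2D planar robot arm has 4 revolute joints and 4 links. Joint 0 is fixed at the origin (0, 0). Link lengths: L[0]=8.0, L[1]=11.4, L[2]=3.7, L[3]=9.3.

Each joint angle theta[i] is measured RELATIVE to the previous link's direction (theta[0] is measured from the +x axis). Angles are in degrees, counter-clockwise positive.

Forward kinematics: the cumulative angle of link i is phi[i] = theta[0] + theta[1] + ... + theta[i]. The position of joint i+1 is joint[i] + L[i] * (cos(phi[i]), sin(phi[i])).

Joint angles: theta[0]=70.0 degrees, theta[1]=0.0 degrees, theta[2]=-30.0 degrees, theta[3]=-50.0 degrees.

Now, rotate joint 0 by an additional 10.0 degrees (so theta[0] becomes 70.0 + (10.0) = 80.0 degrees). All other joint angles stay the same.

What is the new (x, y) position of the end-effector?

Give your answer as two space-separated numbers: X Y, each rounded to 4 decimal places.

joint[0] = (0.0000, 0.0000)  (base)
link 0: phi[0] = 80 = 80 deg
  cos(80 deg) = 0.1736, sin(80 deg) = 0.9848
  joint[1] = (0.0000, 0.0000) + 8 * (0.1736, 0.9848) = (0.0000 + 1.3892, 0.0000 + 7.8785) = (1.3892, 7.8785)
link 1: phi[1] = 80 + 0 = 80 deg
  cos(80 deg) = 0.1736, sin(80 deg) = 0.9848
  joint[2] = (1.3892, 7.8785) + 11.4 * (0.1736, 0.9848) = (1.3892 + 1.9796, 7.8785 + 11.2268) = (3.3688, 19.1053)
link 2: phi[2] = 80 + 0 + -30 = 50 deg
  cos(50 deg) = 0.6428, sin(50 deg) = 0.7660
  joint[3] = (3.3688, 19.1053) + 3.7 * (0.6428, 0.7660) = (3.3688 + 2.3783, 19.1053 + 2.8344) = (5.7471, 21.9396)
link 3: phi[3] = 80 + 0 + -30 + -50 = 0 deg
  cos(0 deg) = 1.0000, sin(0 deg) = 0.0000
  joint[4] = (5.7471, 21.9396) + 9.3 * (1.0000, 0.0000) = (5.7471 + 9.3000, 21.9396 + 0.0000) = (15.0471, 21.9396)
End effector: (15.0471, 21.9396)

Answer: 15.0471 21.9396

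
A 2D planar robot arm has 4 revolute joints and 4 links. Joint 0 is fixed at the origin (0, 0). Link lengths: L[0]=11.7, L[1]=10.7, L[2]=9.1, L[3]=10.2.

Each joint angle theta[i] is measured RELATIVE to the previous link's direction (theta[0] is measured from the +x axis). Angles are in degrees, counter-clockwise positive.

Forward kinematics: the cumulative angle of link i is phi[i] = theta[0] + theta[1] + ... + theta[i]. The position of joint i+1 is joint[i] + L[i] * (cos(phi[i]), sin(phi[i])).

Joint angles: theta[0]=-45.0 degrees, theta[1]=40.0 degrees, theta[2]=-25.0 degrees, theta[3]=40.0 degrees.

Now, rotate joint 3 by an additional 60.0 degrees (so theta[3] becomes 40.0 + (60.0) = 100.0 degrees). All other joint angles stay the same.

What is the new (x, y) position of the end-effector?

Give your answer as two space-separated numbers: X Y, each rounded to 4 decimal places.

joint[0] = (0.0000, 0.0000)  (base)
link 0: phi[0] = -45 = -45 deg
  cos(-45 deg) = 0.7071, sin(-45 deg) = -0.7071
  joint[1] = (0.0000, 0.0000) + 11.7 * (0.7071, -0.7071) = (0.0000 + 8.2731, 0.0000 + -8.2731) = (8.2731, -8.2731)
link 1: phi[1] = -45 + 40 = -5 deg
  cos(-5 deg) = 0.9962, sin(-5 deg) = -0.0872
  joint[2] = (8.2731, -8.2731) + 10.7 * (0.9962, -0.0872) = (8.2731 + 10.6593, -8.2731 + -0.9326) = (18.9324, -9.2057)
link 2: phi[2] = -45 + 40 + -25 = -30 deg
  cos(-30 deg) = 0.8660, sin(-30 deg) = -0.5000
  joint[3] = (18.9324, -9.2057) + 9.1 * (0.8660, -0.5000) = (18.9324 + 7.8808, -9.2057 + -4.5500) = (26.8133, -13.7557)
link 3: phi[3] = -45 + 40 + -25 + 100 = 70 deg
  cos(70 deg) = 0.3420, sin(70 deg) = 0.9397
  joint[4] = (26.8133, -13.7557) + 10.2 * (0.3420, 0.9397) = (26.8133 + 3.4886, -13.7557 + 9.5849) = (30.3019, -4.1709)
End effector: (30.3019, -4.1709)

Answer: 30.3019 -4.1709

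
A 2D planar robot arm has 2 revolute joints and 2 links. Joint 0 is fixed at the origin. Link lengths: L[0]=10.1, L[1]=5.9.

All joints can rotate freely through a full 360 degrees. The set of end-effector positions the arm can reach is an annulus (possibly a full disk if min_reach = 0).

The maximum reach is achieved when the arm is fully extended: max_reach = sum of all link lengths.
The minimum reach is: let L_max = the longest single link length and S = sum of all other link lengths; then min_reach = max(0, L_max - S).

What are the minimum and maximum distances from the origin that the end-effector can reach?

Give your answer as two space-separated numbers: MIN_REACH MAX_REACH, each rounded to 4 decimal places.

Link lengths: [10.1, 5.9]
max_reach = 10.1 + 5.9 = 16
L_max = max([10.1, 5.9]) = 10.1
S (sum of others) = 16 - 10.1 = 5.9
min_reach = max(0, 10.1 - 5.9) = max(0, 4.2) = 4.2

Answer: 4.2000 16.0000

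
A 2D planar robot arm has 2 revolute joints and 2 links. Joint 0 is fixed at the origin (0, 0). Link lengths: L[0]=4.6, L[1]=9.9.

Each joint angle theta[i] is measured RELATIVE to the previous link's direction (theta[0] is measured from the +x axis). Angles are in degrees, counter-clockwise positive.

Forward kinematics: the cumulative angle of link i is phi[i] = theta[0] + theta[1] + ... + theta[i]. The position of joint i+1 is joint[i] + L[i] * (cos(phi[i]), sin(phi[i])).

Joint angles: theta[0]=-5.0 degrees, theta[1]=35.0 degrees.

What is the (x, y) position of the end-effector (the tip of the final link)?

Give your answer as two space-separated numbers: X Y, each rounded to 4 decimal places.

joint[0] = (0.0000, 0.0000)  (base)
link 0: phi[0] = -5 = -5 deg
  cos(-5 deg) = 0.9962, sin(-5 deg) = -0.0872
  joint[1] = (0.0000, 0.0000) + 4.6 * (0.9962, -0.0872) = (0.0000 + 4.5825, 0.0000 + -0.4009) = (4.5825, -0.4009)
link 1: phi[1] = -5 + 35 = 30 deg
  cos(30 deg) = 0.8660, sin(30 deg) = 0.5000
  joint[2] = (4.5825, -0.4009) + 9.9 * (0.8660, 0.5000) = (4.5825 + 8.5737, -0.4009 + 4.9500) = (13.1561, 4.5491)
End effector: (13.1561, 4.5491)

Answer: 13.1561 4.5491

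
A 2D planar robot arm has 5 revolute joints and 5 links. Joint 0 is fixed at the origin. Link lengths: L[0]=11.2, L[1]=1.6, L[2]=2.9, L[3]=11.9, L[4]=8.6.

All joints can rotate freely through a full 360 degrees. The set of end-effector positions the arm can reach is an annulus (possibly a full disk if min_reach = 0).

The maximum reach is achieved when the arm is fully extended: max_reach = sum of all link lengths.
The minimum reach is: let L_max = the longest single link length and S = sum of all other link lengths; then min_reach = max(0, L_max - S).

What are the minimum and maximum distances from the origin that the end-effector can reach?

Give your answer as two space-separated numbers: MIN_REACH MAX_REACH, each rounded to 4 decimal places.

Answer: 0.0000 36.2000

Derivation:
Link lengths: [11.2, 1.6, 2.9, 11.9, 8.6]
max_reach = 11.2 + 1.6 + 2.9 + 11.9 + 8.6 = 36.2
L_max = max([11.2, 1.6, 2.9, 11.9, 8.6]) = 11.9
S (sum of others) = 36.2 - 11.9 = 24.3
min_reach = max(0, 11.9 - 24.3) = max(0, -12.4) = 0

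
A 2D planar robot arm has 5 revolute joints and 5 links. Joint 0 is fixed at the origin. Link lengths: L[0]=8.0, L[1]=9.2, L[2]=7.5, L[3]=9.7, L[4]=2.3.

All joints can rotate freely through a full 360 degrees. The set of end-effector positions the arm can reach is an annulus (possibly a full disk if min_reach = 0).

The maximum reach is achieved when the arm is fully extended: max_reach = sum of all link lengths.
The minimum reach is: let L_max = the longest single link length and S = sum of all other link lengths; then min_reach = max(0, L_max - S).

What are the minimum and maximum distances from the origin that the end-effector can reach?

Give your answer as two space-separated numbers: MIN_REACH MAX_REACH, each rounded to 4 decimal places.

Answer: 0.0000 36.7000

Derivation:
Link lengths: [8.0, 9.2, 7.5, 9.7, 2.3]
max_reach = 8 + 9.2 + 7.5 + 9.7 + 2.3 = 36.7
L_max = max([8.0, 9.2, 7.5, 9.7, 2.3]) = 9.7
S (sum of others) = 36.7 - 9.7 = 27
min_reach = max(0, 9.7 - 27) = max(0, -17.3) = 0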